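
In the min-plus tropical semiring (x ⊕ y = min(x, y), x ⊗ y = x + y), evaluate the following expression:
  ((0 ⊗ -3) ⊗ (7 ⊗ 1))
((0 ⊗ -3) ⊗ (7 ⊗ 1)) = 5

Expand innermost to outermost. Recall ⊕ takes the minimum of its arguments and ⊗ takes their sum. Working out the expression ((0 ⊗ -3) ⊗ (7 ⊗ 1)) gives 5.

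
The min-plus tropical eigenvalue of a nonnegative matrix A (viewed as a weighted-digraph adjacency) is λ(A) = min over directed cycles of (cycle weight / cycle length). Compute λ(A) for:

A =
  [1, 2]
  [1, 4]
λ(A) = 1

Enumerate directed cycles and compute their means (weight / length). Sample:
  cycle 0 → 0: weight = 1, length = 1, mean = 1/1 ≈ 1.000
  cycle 1 → 1: weight = 4, length = 1, mean = 4/1 ≈ 4.000
  cycle 0 → 1 → 0: weight = 3, length = 2, mean = 3/2 ≈ 1.500
  cycle 1 → 0 → 1: weight = 3, length = 2, mean = 3/2 ≈ 1.500
Minimum mean = 1.000, attained e.g. along the cycle 0 → 0 with weight 1 and length 1. So λ(A) = 1/1 = 1.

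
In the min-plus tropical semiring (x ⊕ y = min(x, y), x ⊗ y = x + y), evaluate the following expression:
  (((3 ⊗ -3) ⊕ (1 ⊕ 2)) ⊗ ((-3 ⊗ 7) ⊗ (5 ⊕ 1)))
(((3 ⊗ -3) ⊕ (1 ⊕ 2)) ⊗ ((-3 ⊗ 7) ⊗ (5 ⊕ 1))) = 5

Expand innermost to outermost. Recall ⊕ takes the minimum of its arguments and ⊗ takes their sum. Working out the expression (((3 ⊗ -3) ⊕ (1 ⊕ 2)) ⊗ ((-3 ⊗ 7) ⊗ (5 ⊕ 1))) gives 5.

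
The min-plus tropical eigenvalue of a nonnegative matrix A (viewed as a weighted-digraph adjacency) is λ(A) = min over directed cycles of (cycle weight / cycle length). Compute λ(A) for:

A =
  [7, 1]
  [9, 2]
λ(A) = 2

Enumerate directed cycles and compute their means (weight / length). Sample:
  cycle 0 → 0: weight = 7, length = 1, mean = 7/1 ≈ 7.000
  cycle 1 → 1: weight = 2, length = 1, mean = 2/1 ≈ 2.000
  cycle 0 → 1 → 0: weight = 10, length = 2, mean = 10/2 ≈ 5.000
  cycle 1 → 0 → 1: weight = 10, length = 2, mean = 10/2 ≈ 5.000
Minimum mean = 2.000, attained e.g. along the cycle 1 → 1 with weight 2 and length 1. So λ(A) = 2/1 = 2.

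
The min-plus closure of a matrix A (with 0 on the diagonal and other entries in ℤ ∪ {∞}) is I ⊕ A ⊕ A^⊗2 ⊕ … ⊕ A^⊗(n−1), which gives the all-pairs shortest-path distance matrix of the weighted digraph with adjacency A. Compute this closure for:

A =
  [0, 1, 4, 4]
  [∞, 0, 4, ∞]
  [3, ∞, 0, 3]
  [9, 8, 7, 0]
Closure =
  [0, 1, 4, 4]
  [7, 0, 4, 7]
  [3, 4, 0, 3]
  [9, 8, 7, 0]

This is the Floyd-Warshall all-pairs shortest-path computation. For each intermediate vertex k = 0, 1, …, 3, update dist[i][j] ← min(dist[i][j], dist[i][k] + dist[k][j]). The final matrix gives, for each (i, j), the minimum total weight of any directed path from i to j (possibly empty when i = j).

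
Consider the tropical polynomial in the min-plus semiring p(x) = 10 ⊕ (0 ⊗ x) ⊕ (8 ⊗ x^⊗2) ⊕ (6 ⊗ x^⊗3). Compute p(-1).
p(-1) = -1

A tropical monomial a ⊗ x^⊗i evaluates to a + i · x. Evaluating each term at x = -1:
  Term 0 contributes 10 + 0 · -1 = 10
  Term 1 contributes 0 + 1 · -1 = -1
  Term 2 contributes 8 + 2 · -1 = 6
  Term 3 contributes 6 + 3 · -1 = 3
p(-1) = ⊕ of these = min[10, -1, 6, 3] = -1.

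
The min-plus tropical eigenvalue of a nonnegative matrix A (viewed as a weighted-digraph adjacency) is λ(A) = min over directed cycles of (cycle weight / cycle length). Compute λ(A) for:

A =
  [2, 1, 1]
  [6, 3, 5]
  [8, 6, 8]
λ(A) = 2

Enumerate directed cycles and compute their means (weight / length). Sample:
  cycle 0 → 0: weight = 2, length = 1, mean = 2/1 ≈ 2.000
  cycle 1 → 1: weight = 3, length = 1, mean = 3/1 ≈ 3.000
  cycle 2 → 2: weight = 8, length = 1, mean = 8/1 ≈ 8.000
  cycle 0 → 1 → 0: weight = 7, length = 2, mean = 7/2 ≈ 3.500
  cycle 0 → 2 → 0: weight = 9, length = 2, mean = 9/2 ≈ 4.500
  cycle 1 → 0 → 1: weight = 7, length = 2, mean = 7/2 ≈ 3.500
Minimum mean = 2.000, attained e.g. along the cycle 0 → 0 with weight 2 and length 1. So λ(A) = 2/1 = 2.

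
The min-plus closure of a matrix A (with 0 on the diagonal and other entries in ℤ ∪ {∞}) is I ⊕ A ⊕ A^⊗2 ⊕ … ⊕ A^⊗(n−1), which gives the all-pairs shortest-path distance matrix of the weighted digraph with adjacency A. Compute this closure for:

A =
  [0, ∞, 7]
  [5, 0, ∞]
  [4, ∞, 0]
Closure =
  [0, ∞, 7]
  [5, 0, 12]
  [4, ∞, 0]

This is the Floyd-Warshall all-pairs shortest-path computation. For each intermediate vertex k = 0, 1, …, 2, update dist[i][j] ← min(dist[i][j], dist[i][k] + dist[k][j]). The final matrix gives, for each (i, j), the minimum total weight of any directed path from i to j (possibly empty when i = j).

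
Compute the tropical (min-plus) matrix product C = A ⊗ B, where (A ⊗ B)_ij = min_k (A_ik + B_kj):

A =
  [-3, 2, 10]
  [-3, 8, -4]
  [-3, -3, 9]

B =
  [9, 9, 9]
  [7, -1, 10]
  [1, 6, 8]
A ⊗ B =
  [6, 1, 6]
  [-3, 2, 4]
  [4, -4, 6]

Apply the min-plus product entry-by-entry:
  C[0][0] = min over k of (A[0][0] + B[0][0] = -3 + 9 = 6, A[0][1] + B[1][0] = 2 + 7 = 9, A[0][2] + B[2][0] = 10 + 1 = 11) = 6 (attained at k = 0)
  C[0][1] = min over k of (A[0][0] + B[0][1] = -3 + 9 = 6, A[0][1] + B[1][1] = 2 + -1 = 1, A[0][2] + B[2][1] = 10 + 6 = 16) = 1 (attained at k = 1)
  C[0][2] = min over k of (A[0][0] + B[0][2] = -3 + 9 = 6, A[0][1] + B[1][2] = 2 + 10 = 12, A[0][2] + B[2][2] = 10 + 8 = 18) = 6 (attained at k = 0)
  C[1][0] = min over k of (A[1][0] + B[0][0] = -3 + 9 = 6, A[1][1] + B[1][0] = 8 + 7 = 15, A[1][2] + B[2][0] = -4 + 1 = -3) = -3 (attained at k = 2)
  C[1][1] = min over k of (A[1][0] + B[0][1] = -3 + 9 = 6, A[1][1] + B[1][1] = 8 + -1 = 7, A[1][2] + B[2][1] = -4 + 6 = 2) = 2 (attained at k = 2)
  C[1][2] = min over k of (A[1][0] + B[0][2] = -3 + 9 = 6, A[1][1] + B[1][2] = 8 + 10 = 18, A[1][2] + B[2][2] = -4 + 8 = 4) = 4 (attained at k = 2)
  C[2][0] = min over k of (A[2][0] + B[0][0] = -3 + 9 = 6, A[2][1] + B[1][0] = -3 + 7 = 4, A[2][2] + B[2][0] = 9 + 1 = 10) = 4 (attained at k = 1)
  C[2][1] = min over k of (A[2][0] + B[0][1] = -3 + 9 = 6, A[2][1] + B[1][1] = -3 + -1 = -4, A[2][2] + B[2][1] = 9 + 6 = 15) = -4 (attained at k = 1)
  C[2][2] = min over k of (A[2][0] + B[0][2] = -3 + 9 = 6, A[2][1] + B[1][2] = -3 + 10 = 7, A[2][2] + B[2][2] = 9 + 8 = 17) = 6 (attained at k = 0)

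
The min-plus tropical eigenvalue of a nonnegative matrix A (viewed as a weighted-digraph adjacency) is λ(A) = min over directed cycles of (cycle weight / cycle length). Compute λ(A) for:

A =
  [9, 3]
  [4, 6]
λ(A) = 7/2

Enumerate directed cycles and compute their means (weight / length). Sample:
  cycle 0 → 0: weight = 9, length = 1, mean = 9/1 ≈ 9.000
  cycle 1 → 1: weight = 6, length = 1, mean = 6/1 ≈ 6.000
  cycle 0 → 1 → 0: weight = 7, length = 2, mean = 7/2 ≈ 3.500
  cycle 1 → 0 → 1: weight = 7, length = 2, mean = 7/2 ≈ 3.500
Minimum mean = 3.500, attained e.g. along the cycle 0 → 1 → 0 with weight 7 and length 2. So λ(A) = 7/2 = 7/2.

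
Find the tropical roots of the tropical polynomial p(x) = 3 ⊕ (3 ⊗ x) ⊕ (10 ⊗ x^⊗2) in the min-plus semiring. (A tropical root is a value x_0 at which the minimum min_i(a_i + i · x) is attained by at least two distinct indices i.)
Roots: {-7, 0}

Each tropical root is a break point of the lower envelope of the lines y = a_i + i · x (there are 3 lines, with slopes 0, 1, ..., 2). Only the lines that attain the minimum somewhere contribute to roots; other lines are dominated. Here the surviving (envelope) indices are i = 2, i = 1, i = 0.
Intersections between consecutive envelope lines give the roots: for adjacent envelope indices i < j the intersection is x = (a_i − a_j) / (j − i). Reading off the sorted break points: {-7, 0}.
Verification: at each break x_0, at least two indices attain the minimum of min_i(a_i + i · x_0).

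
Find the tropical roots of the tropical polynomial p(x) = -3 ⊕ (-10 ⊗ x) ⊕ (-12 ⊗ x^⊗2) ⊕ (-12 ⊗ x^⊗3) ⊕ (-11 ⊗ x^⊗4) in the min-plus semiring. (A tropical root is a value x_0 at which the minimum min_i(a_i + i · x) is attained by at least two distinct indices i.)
Roots: {-1, 0, 2, 7}

Each tropical root is a break point of the lower envelope of the lines y = a_i + i · x (there are 5 lines, with slopes 0, 1, ..., 4). Only the lines that attain the minimum somewhere contribute to roots; other lines are dominated. Here the surviving (envelope) indices are i = 4, i = 3, i = 2, i = 1, i = 0.
Intersections between consecutive envelope lines give the roots: for adjacent envelope indices i < j the intersection is x = (a_i − a_j) / (j − i). Reading off the sorted break points: {-1, 0, 2, 7}.
Verification: at each break x_0, at least two indices attain the minimum of min_i(a_i + i · x_0).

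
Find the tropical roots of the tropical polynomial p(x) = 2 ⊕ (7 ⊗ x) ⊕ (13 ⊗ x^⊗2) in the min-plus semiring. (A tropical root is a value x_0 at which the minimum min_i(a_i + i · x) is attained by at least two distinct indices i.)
Roots: {-6, -5}

Each tropical root is a break point of the lower envelope of the lines y = a_i + i · x (there are 3 lines, with slopes 0, 1, ..., 2). Only the lines that attain the minimum somewhere contribute to roots; other lines are dominated. Here the surviving (envelope) indices are i = 2, i = 1, i = 0.
Intersections between consecutive envelope lines give the roots: for adjacent envelope indices i < j the intersection is x = (a_i − a_j) / (j − i). Reading off the sorted break points: {-6, -5}.
Verification: at each break x_0, at least two indices attain the minimum of min_i(a_i + i · x_0).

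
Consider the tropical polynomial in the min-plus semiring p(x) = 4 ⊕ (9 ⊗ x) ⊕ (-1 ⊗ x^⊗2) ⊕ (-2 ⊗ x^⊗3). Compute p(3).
p(3) = 4

A tropical monomial a ⊗ x^⊗i evaluates to a + i · x. Evaluating each term at x = 3:
  Term 0 contributes 4 + 0 · 3 = 4
  Term 1 contributes 9 + 1 · 3 = 12
  Term 2 contributes -1 + 2 · 3 = 5
  Term 3 contributes -2 + 3 · 3 = 7
p(3) = ⊕ of these = min[4, 12, 5, 7] = 4.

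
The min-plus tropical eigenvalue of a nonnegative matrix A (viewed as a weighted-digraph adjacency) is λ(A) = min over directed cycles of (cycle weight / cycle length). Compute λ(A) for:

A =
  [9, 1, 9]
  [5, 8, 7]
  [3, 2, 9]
λ(A) = 3

Enumerate directed cycles and compute their means (weight / length). Sample:
  cycle 0 → 0: weight = 9, length = 1, mean = 9/1 ≈ 9.000
  cycle 1 → 1: weight = 8, length = 1, mean = 8/1 ≈ 8.000
  cycle 2 → 2: weight = 9, length = 1, mean = 9/1 ≈ 9.000
  cycle 0 → 1 → 0: weight = 6, length = 2, mean = 6/2 ≈ 3.000
  cycle 0 → 2 → 0: weight = 12, length = 2, mean = 12/2 ≈ 6.000
  cycle 1 → 0 → 1: weight = 6, length = 2, mean = 6/2 ≈ 3.000
Minimum mean = 3.000, attained e.g. along the cycle 0 → 1 → 0 with weight 6 and length 2. So λ(A) = 6/2 = 3.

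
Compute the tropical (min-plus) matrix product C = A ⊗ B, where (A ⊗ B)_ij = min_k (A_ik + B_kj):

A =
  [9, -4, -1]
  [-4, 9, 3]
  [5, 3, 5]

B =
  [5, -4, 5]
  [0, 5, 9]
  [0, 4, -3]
A ⊗ B =
  [-4, 1, -4]
  [1, -8, 0]
  [3, 1, 2]

Apply the min-plus product entry-by-entry:
  C[0][0] = min over k of (A[0][0] + B[0][0] = 9 + 5 = 14, A[0][1] + B[1][0] = -4 + 0 = -4, A[0][2] + B[2][0] = -1 + 0 = -1) = -4 (attained at k = 1)
  C[0][1] = min over k of (A[0][0] + B[0][1] = 9 + -4 = 5, A[0][1] + B[1][1] = -4 + 5 = 1, A[0][2] + B[2][1] = -1 + 4 = 3) = 1 (attained at k = 1)
  C[0][2] = min over k of (A[0][0] + B[0][2] = 9 + 5 = 14, A[0][1] + B[1][2] = -4 + 9 = 5, A[0][2] + B[2][2] = -1 + -3 = -4) = -4 (attained at k = 2)
  C[1][0] = min over k of (A[1][0] + B[0][0] = -4 + 5 = 1, A[1][1] + B[1][0] = 9 + 0 = 9, A[1][2] + B[2][0] = 3 + 0 = 3) = 1 (attained at k = 0)
  C[1][1] = min over k of (A[1][0] + B[0][1] = -4 + -4 = -8, A[1][1] + B[1][1] = 9 + 5 = 14, A[1][2] + B[2][1] = 3 + 4 = 7) = -8 (attained at k = 0)
  C[1][2] = min over k of (A[1][0] + B[0][2] = -4 + 5 = 1, A[1][1] + B[1][2] = 9 + 9 = 18, A[1][2] + B[2][2] = 3 + -3 = 0) = 0 (attained at k = 2)
  C[2][0] = min over k of (A[2][0] + B[0][0] = 5 + 5 = 10, A[2][1] + B[1][0] = 3 + 0 = 3, A[2][2] + B[2][0] = 5 + 0 = 5) = 3 (attained at k = 1)
  C[2][1] = min over k of (A[2][0] + B[0][1] = 5 + -4 = 1, A[2][1] + B[1][1] = 3 + 5 = 8, A[2][2] + B[2][1] = 5 + 4 = 9) = 1 (attained at k = 0)
  C[2][2] = min over k of (A[2][0] + B[0][2] = 5 + 5 = 10, A[2][1] + B[1][2] = 3 + 9 = 12, A[2][2] + B[2][2] = 5 + -3 = 2) = 2 (attained at k = 2)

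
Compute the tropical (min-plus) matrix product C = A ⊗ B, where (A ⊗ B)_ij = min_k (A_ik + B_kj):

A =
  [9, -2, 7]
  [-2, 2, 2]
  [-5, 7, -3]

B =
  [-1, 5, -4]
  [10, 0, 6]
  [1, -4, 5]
A ⊗ B =
  [8, -2, 4]
  [-3, -2, -6]
  [-6, -7, -9]

Apply the min-plus product entry-by-entry:
  C[0][0] = min over k of (A[0][0] + B[0][0] = 9 + -1 = 8, A[0][1] + B[1][0] = -2 + 10 = 8, A[0][2] + B[2][0] = 7 + 1 = 8) = 8 (attained at k = 0)
  C[0][1] = min over k of (A[0][0] + B[0][1] = 9 + 5 = 14, A[0][1] + B[1][1] = -2 + 0 = -2, A[0][2] + B[2][1] = 7 + -4 = 3) = -2 (attained at k = 1)
  C[0][2] = min over k of (A[0][0] + B[0][2] = 9 + -4 = 5, A[0][1] + B[1][2] = -2 + 6 = 4, A[0][2] + B[2][2] = 7 + 5 = 12) = 4 (attained at k = 1)
  C[1][0] = min over k of (A[1][0] + B[0][0] = -2 + -1 = -3, A[1][1] + B[1][0] = 2 + 10 = 12, A[1][2] + B[2][0] = 2 + 1 = 3) = -3 (attained at k = 0)
  C[1][1] = min over k of (A[1][0] + B[0][1] = -2 + 5 = 3, A[1][1] + B[1][1] = 2 + 0 = 2, A[1][2] + B[2][1] = 2 + -4 = -2) = -2 (attained at k = 2)
  C[1][2] = min over k of (A[1][0] + B[0][2] = -2 + -4 = -6, A[1][1] + B[1][2] = 2 + 6 = 8, A[1][2] + B[2][2] = 2 + 5 = 7) = -6 (attained at k = 0)
  C[2][0] = min over k of (A[2][0] + B[0][0] = -5 + -1 = -6, A[2][1] + B[1][0] = 7 + 10 = 17, A[2][2] + B[2][0] = -3 + 1 = -2) = -6 (attained at k = 0)
  C[2][1] = min over k of (A[2][0] + B[0][1] = -5 + 5 = 0, A[2][1] + B[1][1] = 7 + 0 = 7, A[2][2] + B[2][1] = -3 + -4 = -7) = -7 (attained at k = 2)
  C[2][2] = min over k of (A[2][0] + B[0][2] = -5 + -4 = -9, A[2][1] + B[1][2] = 7 + 6 = 13, A[2][2] + B[2][2] = -3 + 5 = 2) = -9 (attained at k = 0)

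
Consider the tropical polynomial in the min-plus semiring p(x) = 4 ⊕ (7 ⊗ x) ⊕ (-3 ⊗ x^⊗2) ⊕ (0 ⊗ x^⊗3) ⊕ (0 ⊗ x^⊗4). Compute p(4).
p(4) = 4

A tropical monomial a ⊗ x^⊗i evaluates to a + i · x. Evaluating each term at x = 4:
  Term 0 contributes 4 + 0 · 4 = 4
  Term 1 contributes 7 + 1 · 4 = 11
  Term 2 contributes -3 + 2 · 4 = 5
  Term 3 contributes 0 + 3 · 4 = 12
  Term 4 contributes 0 + 4 · 4 = 16
p(4) = ⊕ of these = min[4, 11, 5, 12, 16] = 4.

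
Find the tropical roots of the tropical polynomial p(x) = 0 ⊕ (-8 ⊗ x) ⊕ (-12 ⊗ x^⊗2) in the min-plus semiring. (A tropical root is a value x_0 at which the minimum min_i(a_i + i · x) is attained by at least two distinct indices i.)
Roots: {4, 8}

Each tropical root is a break point of the lower envelope of the lines y = a_i + i · x (there are 3 lines, with slopes 0, 1, ..., 2). Only the lines that attain the minimum somewhere contribute to roots; other lines are dominated. Here the surviving (envelope) indices are i = 2, i = 1, i = 0.
Intersections between consecutive envelope lines give the roots: for adjacent envelope indices i < j the intersection is x = (a_i − a_j) / (j − i). Reading off the sorted break points: {4, 8}.
Verification: at each break x_0, at least two indices attain the minimum of min_i(a_i + i · x_0).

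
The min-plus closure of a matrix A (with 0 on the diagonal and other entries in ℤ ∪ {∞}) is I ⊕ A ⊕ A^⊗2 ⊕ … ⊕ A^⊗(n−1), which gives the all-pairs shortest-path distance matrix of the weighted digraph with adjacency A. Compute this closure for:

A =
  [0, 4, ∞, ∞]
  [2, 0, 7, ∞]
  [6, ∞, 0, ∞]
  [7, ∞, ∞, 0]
Closure =
  [0, 4, 11, ∞]
  [2, 0, 7, ∞]
  [6, 10, 0, ∞]
  [7, 11, 18, 0]

This is the Floyd-Warshall all-pairs shortest-path computation. For each intermediate vertex k = 0, 1, …, 3, update dist[i][j] ← min(dist[i][j], dist[i][k] + dist[k][j]). The final matrix gives, for each (i, j), the minimum total weight of any directed path from i to j (possibly empty when i = j).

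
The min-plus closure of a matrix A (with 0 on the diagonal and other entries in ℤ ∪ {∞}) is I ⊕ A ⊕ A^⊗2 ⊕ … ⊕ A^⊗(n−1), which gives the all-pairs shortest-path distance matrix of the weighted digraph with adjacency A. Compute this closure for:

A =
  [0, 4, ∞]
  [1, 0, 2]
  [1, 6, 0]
Closure =
  [0, 4, 6]
  [1, 0, 2]
  [1, 5, 0]

This is the Floyd-Warshall all-pairs shortest-path computation. For each intermediate vertex k = 0, 1, …, 2, update dist[i][j] ← min(dist[i][j], dist[i][k] + dist[k][j]). The final matrix gives, for each (i, j), the minimum total weight of any directed path from i to j (possibly empty when i = j).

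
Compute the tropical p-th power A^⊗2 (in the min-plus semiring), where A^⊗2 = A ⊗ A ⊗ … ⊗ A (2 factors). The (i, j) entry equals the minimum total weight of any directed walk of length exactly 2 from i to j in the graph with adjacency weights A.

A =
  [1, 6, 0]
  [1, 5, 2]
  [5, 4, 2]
A^⊗2 =
  [2, 4, 1]
  [2, 6, 1]
  [5, 6, 4]

Each entry (A^⊗2)_ij equals the minimum over all length-2 walks i = v_0 → v_1 → … → v_2 = j of Σ_t A[v_t][v_{t+1}]. For example, for (i, j) = (0, 2) we minimise over 3 possible intermediate vertex sequences; the minimum is 1, attained along the walk 0 → 0 → 2.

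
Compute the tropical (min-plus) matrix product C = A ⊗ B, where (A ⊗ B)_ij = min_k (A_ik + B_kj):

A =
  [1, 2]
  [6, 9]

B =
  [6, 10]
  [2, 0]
A ⊗ B =
  [4, 2]
  [11, 9]

Apply the min-plus product entry-by-entry:
  C[0][0] = min over k of (A[0][0] + B[0][0] = 1 + 6 = 7, A[0][1] + B[1][0] = 2 + 2 = 4) = 4 (attained at k = 1)
  C[0][1] = min over k of (A[0][0] + B[0][1] = 1 + 10 = 11, A[0][1] + B[1][1] = 2 + 0 = 2) = 2 (attained at k = 1)
  C[1][0] = min over k of (A[1][0] + B[0][0] = 6 + 6 = 12, A[1][1] + B[1][0] = 9 + 2 = 11) = 11 (attained at k = 1)
  C[1][1] = min over k of (A[1][0] + B[0][1] = 6 + 10 = 16, A[1][1] + B[1][1] = 9 + 0 = 9) = 9 (attained at k = 1)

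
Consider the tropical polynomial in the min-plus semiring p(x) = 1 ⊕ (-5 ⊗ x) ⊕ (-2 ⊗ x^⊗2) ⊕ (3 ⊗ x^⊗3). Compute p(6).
p(6) = 1

A tropical monomial a ⊗ x^⊗i evaluates to a + i · x. Evaluating each term at x = 6:
  Term 0 contributes 1 + 0 · 6 = 1
  Term 1 contributes -5 + 1 · 6 = 1
  Term 2 contributes -2 + 2 · 6 = 10
  Term 3 contributes 3 + 3 · 6 = 21
p(6) = ⊕ of these = min[1, 1, 10, 21] = 1.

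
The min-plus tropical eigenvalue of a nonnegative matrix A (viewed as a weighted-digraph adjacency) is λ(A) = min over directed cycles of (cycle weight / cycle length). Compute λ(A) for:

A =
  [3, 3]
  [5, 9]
λ(A) = 3

Enumerate directed cycles and compute their means (weight / length). Sample:
  cycle 0 → 0: weight = 3, length = 1, mean = 3/1 ≈ 3.000
  cycle 1 → 1: weight = 9, length = 1, mean = 9/1 ≈ 9.000
  cycle 0 → 1 → 0: weight = 8, length = 2, mean = 8/2 ≈ 4.000
  cycle 1 → 0 → 1: weight = 8, length = 2, mean = 8/2 ≈ 4.000
Minimum mean = 3.000, attained e.g. along the cycle 0 → 0 with weight 3 and length 1. So λ(A) = 3/1 = 3.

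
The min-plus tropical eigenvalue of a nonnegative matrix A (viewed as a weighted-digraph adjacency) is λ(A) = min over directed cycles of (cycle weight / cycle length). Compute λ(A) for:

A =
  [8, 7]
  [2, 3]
λ(A) = 3

Enumerate directed cycles and compute their means (weight / length). Sample:
  cycle 0 → 0: weight = 8, length = 1, mean = 8/1 ≈ 8.000
  cycle 1 → 1: weight = 3, length = 1, mean = 3/1 ≈ 3.000
  cycle 0 → 1 → 0: weight = 9, length = 2, mean = 9/2 ≈ 4.500
  cycle 1 → 0 → 1: weight = 9, length = 2, mean = 9/2 ≈ 4.500
Minimum mean = 3.000, attained e.g. along the cycle 1 → 1 with weight 3 and length 1. So λ(A) = 3/1 = 3.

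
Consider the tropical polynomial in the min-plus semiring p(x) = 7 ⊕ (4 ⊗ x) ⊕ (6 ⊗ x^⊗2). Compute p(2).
p(2) = 6

A tropical monomial a ⊗ x^⊗i evaluates to a + i · x. Evaluating each term at x = 2:
  Term 0 contributes 7 + 0 · 2 = 7
  Term 1 contributes 4 + 1 · 2 = 6
  Term 2 contributes 6 + 2 · 2 = 10
p(2) = ⊕ of these = min[7, 6, 10] = 6.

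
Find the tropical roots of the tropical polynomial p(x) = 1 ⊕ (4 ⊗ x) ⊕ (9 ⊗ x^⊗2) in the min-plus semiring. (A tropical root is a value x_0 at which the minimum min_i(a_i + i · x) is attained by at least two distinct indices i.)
Roots: {-5, -3}

Each tropical root is a break point of the lower envelope of the lines y = a_i + i · x (there are 3 lines, with slopes 0, 1, ..., 2). Only the lines that attain the minimum somewhere contribute to roots; other lines are dominated. Here the surviving (envelope) indices are i = 2, i = 1, i = 0.
Intersections between consecutive envelope lines give the roots: for adjacent envelope indices i < j the intersection is x = (a_i − a_j) / (j − i). Reading off the sorted break points: {-5, -3}.
Verification: at each break x_0, at least two indices attain the minimum of min_i(a_i + i · x_0).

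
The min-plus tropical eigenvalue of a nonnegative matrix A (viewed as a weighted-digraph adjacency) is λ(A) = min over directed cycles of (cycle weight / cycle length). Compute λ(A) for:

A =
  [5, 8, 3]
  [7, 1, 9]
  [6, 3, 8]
λ(A) = 1

Enumerate directed cycles and compute their means (weight / length). Sample:
  cycle 0 → 0: weight = 5, length = 1, mean = 5/1 ≈ 5.000
  cycle 1 → 1: weight = 1, length = 1, mean = 1/1 ≈ 1.000
  cycle 2 → 2: weight = 8, length = 1, mean = 8/1 ≈ 8.000
  cycle 0 → 1 → 0: weight = 15, length = 2, mean = 15/2 ≈ 7.500
  cycle 0 → 2 → 0: weight = 9, length = 2, mean = 9/2 ≈ 4.500
  cycle 1 → 0 → 1: weight = 15, length = 2, mean = 15/2 ≈ 7.500
Minimum mean = 1.000, attained e.g. along the cycle 1 → 1 with weight 1 and length 1. So λ(A) = 1/1 = 1.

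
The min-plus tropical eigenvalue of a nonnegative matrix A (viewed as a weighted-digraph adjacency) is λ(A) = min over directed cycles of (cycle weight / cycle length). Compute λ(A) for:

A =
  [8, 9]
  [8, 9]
λ(A) = 8

Enumerate directed cycles and compute their means (weight / length). Sample:
  cycle 0 → 0: weight = 8, length = 1, mean = 8/1 ≈ 8.000
  cycle 1 → 1: weight = 9, length = 1, mean = 9/1 ≈ 9.000
  cycle 0 → 1 → 0: weight = 17, length = 2, mean = 17/2 ≈ 8.500
  cycle 1 → 0 → 1: weight = 17, length = 2, mean = 17/2 ≈ 8.500
Minimum mean = 8.000, attained e.g. along the cycle 0 → 0 with weight 8 and length 1. So λ(A) = 8/1 = 8.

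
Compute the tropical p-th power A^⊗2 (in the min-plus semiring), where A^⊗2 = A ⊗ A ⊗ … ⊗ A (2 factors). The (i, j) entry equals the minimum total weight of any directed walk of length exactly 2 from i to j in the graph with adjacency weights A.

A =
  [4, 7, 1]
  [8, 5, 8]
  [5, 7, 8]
A^⊗2 =
  [6, 8, 5]
  [12, 10, 9]
  [9, 12, 6]

Each entry (A^⊗2)_ij equals the minimum over all length-2 walks i = v_0 → v_1 → … → v_2 = j of Σ_t A[v_t][v_{t+1}]. For example, for (i, j) = (0, 2) we minimise over 3 possible intermediate vertex sequences; the minimum is 5, attained along the walk 0 → 0 → 2.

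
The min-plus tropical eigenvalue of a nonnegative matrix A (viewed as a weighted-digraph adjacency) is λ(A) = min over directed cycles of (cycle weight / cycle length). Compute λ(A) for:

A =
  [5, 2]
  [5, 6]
λ(A) = 7/2

Enumerate directed cycles and compute their means (weight / length). Sample:
  cycle 0 → 0: weight = 5, length = 1, mean = 5/1 ≈ 5.000
  cycle 1 → 1: weight = 6, length = 1, mean = 6/1 ≈ 6.000
  cycle 0 → 1 → 0: weight = 7, length = 2, mean = 7/2 ≈ 3.500
  cycle 1 → 0 → 1: weight = 7, length = 2, mean = 7/2 ≈ 3.500
Minimum mean = 3.500, attained e.g. along the cycle 0 → 1 → 0 with weight 7 and length 2. So λ(A) = 7/2 = 7/2.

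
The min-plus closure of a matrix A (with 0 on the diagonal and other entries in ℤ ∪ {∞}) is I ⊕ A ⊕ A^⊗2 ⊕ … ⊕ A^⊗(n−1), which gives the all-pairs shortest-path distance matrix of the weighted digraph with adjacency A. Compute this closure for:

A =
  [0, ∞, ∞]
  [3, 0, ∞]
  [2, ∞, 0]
Closure =
  [0, ∞, ∞]
  [3, 0, ∞]
  [2, ∞, 0]

This is the Floyd-Warshall all-pairs shortest-path computation. For each intermediate vertex k = 0, 1, …, 2, update dist[i][j] ← min(dist[i][j], dist[i][k] + dist[k][j]). The final matrix gives, for each (i, j), the minimum total weight of any directed path from i to j (possibly empty when i = j).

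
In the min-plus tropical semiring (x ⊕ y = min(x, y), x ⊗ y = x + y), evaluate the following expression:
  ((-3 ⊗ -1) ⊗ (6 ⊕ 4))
((-3 ⊗ -1) ⊗ (6 ⊕ 4)) = 0

Expand innermost to outermost. Recall ⊕ takes the minimum of its arguments and ⊗ takes their sum. Working out the expression ((-3 ⊗ -1) ⊗ (6 ⊕ 4)) gives 0.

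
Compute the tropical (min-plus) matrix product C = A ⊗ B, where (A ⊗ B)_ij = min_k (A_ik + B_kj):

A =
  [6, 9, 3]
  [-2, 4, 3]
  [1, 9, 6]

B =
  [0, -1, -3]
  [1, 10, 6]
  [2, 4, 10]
A ⊗ B =
  [5, 5, 3]
  [-2, -3, -5]
  [1, 0, -2]

Apply the min-plus product entry-by-entry:
  C[0][0] = min over k of (A[0][0] + B[0][0] = 6 + 0 = 6, A[0][1] + B[1][0] = 9 + 1 = 10, A[0][2] + B[2][0] = 3 + 2 = 5) = 5 (attained at k = 2)
  C[0][1] = min over k of (A[0][0] + B[0][1] = 6 + -1 = 5, A[0][1] + B[1][1] = 9 + 10 = 19, A[0][2] + B[2][1] = 3 + 4 = 7) = 5 (attained at k = 0)
  C[0][2] = min over k of (A[0][0] + B[0][2] = 6 + -3 = 3, A[0][1] + B[1][2] = 9 + 6 = 15, A[0][2] + B[2][2] = 3 + 10 = 13) = 3 (attained at k = 0)
  C[1][0] = min over k of (A[1][0] + B[0][0] = -2 + 0 = -2, A[1][1] + B[1][0] = 4 + 1 = 5, A[1][2] + B[2][0] = 3 + 2 = 5) = -2 (attained at k = 0)
  C[1][1] = min over k of (A[1][0] + B[0][1] = -2 + -1 = -3, A[1][1] + B[1][1] = 4 + 10 = 14, A[1][2] + B[2][1] = 3 + 4 = 7) = -3 (attained at k = 0)
  C[1][2] = min over k of (A[1][0] + B[0][2] = -2 + -3 = -5, A[1][1] + B[1][2] = 4 + 6 = 10, A[1][2] + B[2][2] = 3 + 10 = 13) = -5 (attained at k = 0)
  C[2][0] = min over k of (A[2][0] + B[0][0] = 1 + 0 = 1, A[2][1] + B[1][0] = 9 + 1 = 10, A[2][2] + B[2][0] = 6 + 2 = 8) = 1 (attained at k = 0)
  C[2][1] = min over k of (A[2][0] + B[0][1] = 1 + -1 = 0, A[2][1] + B[1][1] = 9 + 10 = 19, A[2][2] + B[2][1] = 6 + 4 = 10) = 0 (attained at k = 0)
  C[2][2] = min over k of (A[2][0] + B[0][2] = 1 + -3 = -2, A[2][1] + B[1][2] = 9 + 6 = 15, A[2][2] + B[2][2] = 6 + 10 = 16) = -2 (attained at k = 0)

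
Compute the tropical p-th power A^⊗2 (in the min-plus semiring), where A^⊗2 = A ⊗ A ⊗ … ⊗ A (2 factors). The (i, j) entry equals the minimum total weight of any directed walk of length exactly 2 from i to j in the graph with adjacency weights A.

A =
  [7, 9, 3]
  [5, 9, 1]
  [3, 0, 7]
A^⊗2 =
  [6, 3, 10]
  [4, 1, 8]
  [5, 7, 1]

Each entry (A^⊗2)_ij equals the minimum over all length-2 walks i = v_0 → v_1 → … → v_2 = j of Σ_t A[v_t][v_{t+1}]. For example, for (i, j) = (0, 2) we minimise over 3 possible intermediate vertex sequences; the minimum is 10, attained along the walk 0 → 0 → 2.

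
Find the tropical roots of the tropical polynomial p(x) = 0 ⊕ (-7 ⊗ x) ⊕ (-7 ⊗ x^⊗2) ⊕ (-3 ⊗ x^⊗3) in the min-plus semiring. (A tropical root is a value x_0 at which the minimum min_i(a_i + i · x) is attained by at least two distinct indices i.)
Roots: {-4, 0, 7}

Each tropical root is a break point of the lower envelope of the lines y = a_i + i · x (there are 4 lines, with slopes 0, 1, ..., 3). Only the lines that attain the minimum somewhere contribute to roots; other lines are dominated. Here the surviving (envelope) indices are i = 3, i = 2, i = 1, i = 0.
Intersections between consecutive envelope lines give the roots: for adjacent envelope indices i < j the intersection is x = (a_i − a_j) / (j − i). Reading off the sorted break points: {-4, 0, 7}.
Verification: at each break x_0, at least two indices attain the minimum of min_i(a_i + i · x_0).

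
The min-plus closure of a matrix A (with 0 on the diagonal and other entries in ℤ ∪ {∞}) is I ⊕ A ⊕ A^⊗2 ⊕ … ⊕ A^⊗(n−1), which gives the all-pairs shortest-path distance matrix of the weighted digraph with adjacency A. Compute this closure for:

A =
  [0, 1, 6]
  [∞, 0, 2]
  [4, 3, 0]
Closure =
  [0, 1, 3]
  [6, 0, 2]
  [4, 3, 0]

This is the Floyd-Warshall all-pairs shortest-path computation. For each intermediate vertex k = 0, 1, …, 2, update dist[i][j] ← min(dist[i][j], dist[i][k] + dist[k][j]). The final matrix gives, for each (i, j), the minimum total weight of any directed path from i to j (possibly empty when i = j).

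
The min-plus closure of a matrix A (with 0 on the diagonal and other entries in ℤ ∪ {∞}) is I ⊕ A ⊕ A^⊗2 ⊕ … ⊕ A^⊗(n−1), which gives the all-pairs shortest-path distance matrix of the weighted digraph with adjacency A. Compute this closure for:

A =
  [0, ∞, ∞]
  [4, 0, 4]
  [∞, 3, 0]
Closure =
  [0, ∞, ∞]
  [4, 0, 4]
  [7, 3, 0]

This is the Floyd-Warshall all-pairs shortest-path computation. For each intermediate vertex k = 0, 1, …, 2, update dist[i][j] ← min(dist[i][j], dist[i][k] + dist[k][j]). The final matrix gives, for each (i, j), the minimum total weight of any directed path from i to j (possibly empty when i = j).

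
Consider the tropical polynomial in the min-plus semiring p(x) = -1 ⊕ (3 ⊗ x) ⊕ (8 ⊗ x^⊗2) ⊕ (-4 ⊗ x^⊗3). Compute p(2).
p(2) = -1

A tropical monomial a ⊗ x^⊗i evaluates to a + i · x. Evaluating each term at x = 2:
  Term 0 contributes -1 + 0 · 2 = -1
  Term 1 contributes 3 + 1 · 2 = 5
  Term 2 contributes 8 + 2 · 2 = 12
  Term 3 contributes -4 + 3 · 2 = 2
p(2) = ⊕ of these = min[-1, 5, 12, 2] = -1.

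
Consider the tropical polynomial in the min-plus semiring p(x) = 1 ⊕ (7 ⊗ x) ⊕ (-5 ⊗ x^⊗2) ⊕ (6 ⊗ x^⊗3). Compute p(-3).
p(-3) = -11

A tropical monomial a ⊗ x^⊗i evaluates to a + i · x. Evaluating each term at x = -3:
  Term 0 contributes 1 + 0 · -3 = 1
  Term 1 contributes 7 + 1 · -3 = 4
  Term 2 contributes -5 + 2 · -3 = -11
  Term 3 contributes 6 + 3 · -3 = -3
p(-3) = ⊕ of these = min[1, 4, -11, -3] = -11.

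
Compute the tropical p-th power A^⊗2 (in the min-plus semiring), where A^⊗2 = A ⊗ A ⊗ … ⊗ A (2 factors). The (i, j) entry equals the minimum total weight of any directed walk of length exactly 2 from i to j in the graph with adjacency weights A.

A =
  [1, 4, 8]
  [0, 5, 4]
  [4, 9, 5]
A^⊗2 =
  [2, 5, 8]
  [1, 4, 8]
  [5, 8, 10]

Each entry (A^⊗2)_ij equals the minimum over all length-2 walks i = v_0 → v_1 → … → v_2 = j of Σ_t A[v_t][v_{t+1}]. For example, for (i, j) = (0, 2) we minimise over 3 possible intermediate vertex sequences; the minimum is 8, attained along the walk 0 → 1 → 2.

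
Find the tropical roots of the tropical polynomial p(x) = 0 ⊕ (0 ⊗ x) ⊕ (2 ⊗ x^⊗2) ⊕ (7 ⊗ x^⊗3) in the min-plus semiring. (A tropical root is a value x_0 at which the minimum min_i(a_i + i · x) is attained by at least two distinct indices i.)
Roots: {-5, -2, 0}

Each tropical root is a break point of the lower envelope of the lines y = a_i + i · x (there are 4 lines, with slopes 0, 1, ..., 3). Only the lines that attain the minimum somewhere contribute to roots; other lines are dominated. Here the surviving (envelope) indices are i = 3, i = 2, i = 1, i = 0.
Intersections between consecutive envelope lines give the roots: for adjacent envelope indices i < j the intersection is x = (a_i − a_j) / (j − i). Reading off the sorted break points: {-5, -2, 0}.
Verification: at each break x_0, at least two indices attain the minimum of min_i(a_i + i · x_0).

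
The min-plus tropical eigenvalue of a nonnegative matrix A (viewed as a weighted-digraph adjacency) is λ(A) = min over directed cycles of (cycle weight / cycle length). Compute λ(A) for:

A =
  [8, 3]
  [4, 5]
λ(A) = 7/2

Enumerate directed cycles and compute their means (weight / length). Sample:
  cycle 0 → 0: weight = 8, length = 1, mean = 8/1 ≈ 8.000
  cycle 1 → 1: weight = 5, length = 1, mean = 5/1 ≈ 5.000
  cycle 0 → 1 → 0: weight = 7, length = 2, mean = 7/2 ≈ 3.500
  cycle 1 → 0 → 1: weight = 7, length = 2, mean = 7/2 ≈ 3.500
Minimum mean = 3.500, attained e.g. along the cycle 0 → 1 → 0 with weight 7 and length 2. So λ(A) = 7/2 = 7/2.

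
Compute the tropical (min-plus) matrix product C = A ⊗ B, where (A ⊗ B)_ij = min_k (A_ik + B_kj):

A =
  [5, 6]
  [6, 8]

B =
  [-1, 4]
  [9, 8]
A ⊗ B =
  [4, 9]
  [5, 10]

Apply the min-plus product entry-by-entry:
  C[0][0] = min over k of (A[0][0] + B[0][0] = 5 + -1 = 4, A[0][1] + B[1][0] = 6 + 9 = 15) = 4 (attained at k = 0)
  C[0][1] = min over k of (A[0][0] + B[0][1] = 5 + 4 = 9, A[0][1] + B[1][1] = 6 + 8 = 14) = 9 (attained at k = 0)
  C[1][0] = min over k of (A[1][0] + B[0][0] = 6 + -1 = 5, A[1][1] + B[1][0] = 8 + 9 = 17) = 5 (attained at k = 0)
  C[1][1] = min over k of (A[1][0] + B[0][1] = 6 + 4 = 10, A[1][1] + B[1][1] = 8 + 8 = 16) = 10 (attained at k = 0)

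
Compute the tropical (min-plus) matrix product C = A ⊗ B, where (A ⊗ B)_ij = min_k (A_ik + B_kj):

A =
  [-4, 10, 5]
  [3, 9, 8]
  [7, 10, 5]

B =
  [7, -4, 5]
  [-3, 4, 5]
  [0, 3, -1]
A ⊗ B =
  [3, -8, 1]
  [6, -1, 7]
  [5, 3, 4]

Apply the min-plus product entry-by-entry:
  C[0][0] = min over k of (A[0][0] + B[0][0] = -4 + 7 = 3, A[0][1] + B[1][0] = 10 + -3 = 7, A[0][2] + B[2][0] = 5 + 0 = 5) = 3 (attained at k = 0)
  C[0][1] = min over k of (A[0][0] + B[0][1] = -4 + -4 = -8, A[0][1] + B[1][1] = 10 + 4 = 14, A[0][2] + B[2][1] = 5 + 3 = 8) = -8 (attained at k = 0)
  C[0][2] = min over k of (A[0][0] + B[0][2] = -4 + 5 = 1, A[0][1] + B[1][2] = 10 + 5 = 15, A[0][2] + B[2][2] = 5 + -1 = 4) = 1 (attained at k = 0)
  C[1][0] = min over k of (A[1][0] + B[0][0] = 3 + 7 = 10, A[1][1] + B[1][0] = 9 + -3 = 6, A[1][2] + B[2][0] = 8 + 0 = 8) = 6 (attained at k = 1)
  C[1][1] = min over k of (A[1][0] + B[0][1] = 3 + -4 = -1, A[1][1] + B[1][1] = 9 + 4 = 13, A[1][2] + B[2][1] = 8 + 3 = 11) = -1 (attained at k = 0)
  C[1][2] = min over k of (A[1][0] + B[0][2] = 3 + 5 = 8, A[1][1] + B[1][2] = 9 + 5 = 14, A[1][2] + B[2][2] = 8 + -1 = 7) = 7 (attained at k = 2)
  C[2][0] = min over k of (A[2][0] + B[0][0] = 7 + 7 = 14, A[2][1] + B[1][0] = 10 + -3 = 7, A[2][2] + B[2][0] = 5 + 0 = 5) = 5 (attained at k = 2)
  C[2][1] = min over k of (A[2][0] + B[0][1] = 7 + -4 = 3, A[2][1] + B[1][1] = 10 + 4 = 14, A[2][2] + B[2][1] = 5 + 3 = 8) = 3 (attained at k = 0)
  C[2][2] = min over k of (A[2][0] + B[0][2] = 7 + 5 = 12, A[2][1] + B[1][2] = 10 + 5 = 15, A[2][2] + B[2][2] = 5 + -1 = 4) = 4 (attained at k = 2)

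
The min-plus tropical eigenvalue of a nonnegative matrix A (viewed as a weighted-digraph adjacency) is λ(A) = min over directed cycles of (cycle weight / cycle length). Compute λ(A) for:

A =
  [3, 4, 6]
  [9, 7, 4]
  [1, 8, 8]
λ(A) = 3

Enumerate directed cycles and compute their means (weight / length). Sample:
  cycle 0 → 0: weight = 3, length = 1, mean = 3/1 ≈ 3.000
  cycle 1 → 1: weight = 7, length = 1, mean = 7/1 ≈ 7.000
  cycle 2 → 2: weight = 8, length = 1, mean = 8/1 ≈ 8.000
  cycle 0 → 1 → 0: weight = 13, length = 2, mean = 13/2 ≈ 6.500
  cycle 0 → 2 → 0: weight = 7, length = 2, mean = 7/2 ≈ 3.500
  cycle 1 → 0 → 1: weight = 13, length = 2, mean = 13/2 ≈ 6.500
Minimum mean = 3.000, attained e.g. along the cycle 0 → 0 with weight 3 and length 1. So λ(A) = 3/1 = 3.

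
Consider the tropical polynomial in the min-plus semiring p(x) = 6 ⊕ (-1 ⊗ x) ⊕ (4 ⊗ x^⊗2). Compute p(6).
p(6) = 5

A tropical monomial a ⊗ x^⊗i evaluates to a + i · x. Evaluating each term at x = 6:
  Term 0 contributes 6 + 0 · 6 = 6
  Term 1 contributes -1 + 1 · 6 = 5
  Term 2 contributes 4 + 2 · 6 = 16
p(6) = ⊕ of these = min[6, 5, 16] = 5.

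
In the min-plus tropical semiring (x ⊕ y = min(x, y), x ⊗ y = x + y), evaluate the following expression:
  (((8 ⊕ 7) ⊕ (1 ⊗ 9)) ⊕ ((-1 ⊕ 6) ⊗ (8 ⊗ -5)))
(((8 ⊕ 7) ⊕ (1 ⊗ 9)) ⊕ ((-1 ⊕ 6) ⊗ (8 ⊗ -5))) = 2

Expand innermost to outermost. Recall ⊕ takes the minimum of its arguments and ⊗ takes their sum. Working out the expression (((8 ⊕ 7) ⊕ (1 ⊗ 9)) ⊕ ((-1 ⊕ 6) ⊗ (8 ⊗ -5))) gives 2.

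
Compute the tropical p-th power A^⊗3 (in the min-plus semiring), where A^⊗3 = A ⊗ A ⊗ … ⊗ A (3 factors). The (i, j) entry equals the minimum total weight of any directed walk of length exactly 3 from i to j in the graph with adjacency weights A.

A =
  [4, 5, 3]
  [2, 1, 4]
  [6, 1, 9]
A^⊗3 =
  [6, 5, 8]
  [4, 3, 6]
  [4, 3, 6]

Each entry (A^⊗3)_ij equals the minimum over all length-3 walks i = v_0 → v_1 → … → v_3 = j of Σ_t A[v_t][v_{t+1}]. For example, for (i, j) = (0, 2) we minimise over 9 possible intermediate vertex sequences; the minimum is 8, attained along the walk 0 → 2 → 1 → 2.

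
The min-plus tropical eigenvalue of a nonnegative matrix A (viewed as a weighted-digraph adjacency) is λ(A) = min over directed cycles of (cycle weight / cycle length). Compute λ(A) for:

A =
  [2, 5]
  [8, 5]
λ(A) = 2

Enumerate directed cycles and compute their means (weight / length). Sample:
  cycle 0 → 0: weight = 2, length = 1, mean = 2/1 ≈ 2.000
  cycle 1 → 1: weight = 5, length = 1, mean = 5/1 ≈ 5.000
  cycle 0 → 1 → 0: weight = 13, length = 2, mean = 13/2 ≈ 6.500
  cycle 1 → 0 → 1: weight = 13, length = 2, mean = 13/2 ≈ 6.500
Minimum mean = 2.000, attained e.g. along the cycle 0 → 0 with weight 2 and length 1. So λ(A) = 2/1 = 2.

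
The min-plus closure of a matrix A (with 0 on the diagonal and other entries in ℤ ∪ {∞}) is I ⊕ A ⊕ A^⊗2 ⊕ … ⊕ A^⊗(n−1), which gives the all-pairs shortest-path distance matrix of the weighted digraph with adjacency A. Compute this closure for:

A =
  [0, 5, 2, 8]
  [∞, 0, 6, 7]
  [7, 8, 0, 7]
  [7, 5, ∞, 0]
Closure =
  [0, 5, 2, 8]
  [13, 0, 6, 7]
  [7, 8, 0, 7]
  [7, 5, 9, 0]

This is the Floyd-Warshall all-pairs shortest-path computation. For each intermediate vertex k = 0, 1, …, 3, update dist[i][j] ← min(dist[i][j], dist[i][k] + dist[k][j]). The final matrix gives, for each (i, j), the minimum total weight of any directed path from i to j (possibly empty when i = j).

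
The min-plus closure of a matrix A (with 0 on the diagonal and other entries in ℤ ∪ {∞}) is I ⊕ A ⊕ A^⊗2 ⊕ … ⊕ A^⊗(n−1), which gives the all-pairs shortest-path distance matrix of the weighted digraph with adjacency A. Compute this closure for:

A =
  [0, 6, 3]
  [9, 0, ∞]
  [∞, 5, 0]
Closure =
  [0, 6, 3]
  [9, 0, 12]
  [14, 5, 0]

This is the Floyd-Warshall all-pairs shortest-path computation. For each intermediate vertex k = 0, 1, …, 2, update dist[i][j] ← min(dist[i][j], dist[i][k] + dist[k][j]). The final matrix gives, for each (i, j), the minimum total weight of any directed path from i to j (possibly empty when i = j).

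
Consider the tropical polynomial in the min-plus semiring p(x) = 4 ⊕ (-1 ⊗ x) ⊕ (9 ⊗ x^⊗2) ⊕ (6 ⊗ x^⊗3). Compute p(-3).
p(-3) = -4

A tropical monomial a ⊗ x^⊗i evaluates to a + i · x. Evaluating each term at x = -3:
  Term 0 contributes 4 + 0 · -3 = 4
  Term 1 contributes -1 + 1 · -3 = -4
  Term 2 contributes 9 + 2 · -3 = 3
  Term 3 contributes 6 + 3 · -3 = -3
p(-3) = ⊕ of these = min[4, -4, 3, -3] = -4.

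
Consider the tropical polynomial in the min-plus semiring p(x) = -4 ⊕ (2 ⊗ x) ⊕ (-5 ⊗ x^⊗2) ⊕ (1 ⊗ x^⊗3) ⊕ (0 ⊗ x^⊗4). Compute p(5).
p(5) = -4

A tropical monomial a ⊗ x^⊗i evaluates to a + i · x. Evaluating each term at x = 5:
  Term 0 contributes -4 + 0 · 5 = -4
  Term 1 contributes 2 + 1 · 5 = 7
  Term 2 contributes -5 + 2 · 5 = 5
  Term 3 contributes 1 + 3 · 5 = 16
  Term 4 contributes 0 + 4 · 5 = 20
p(5) = ⊕ of these = min[-4, 7, 5, 16, 20] = -4.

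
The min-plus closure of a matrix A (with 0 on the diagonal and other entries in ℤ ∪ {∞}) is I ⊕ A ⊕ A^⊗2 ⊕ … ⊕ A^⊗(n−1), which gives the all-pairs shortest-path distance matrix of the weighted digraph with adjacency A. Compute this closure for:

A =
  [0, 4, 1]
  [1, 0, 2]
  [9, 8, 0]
Closure =
  [0, 4, 1]
  [1, 0, 2]
  [9, 8, 0]

This is the Floyd-Warshall all-pairs shortest-path computation. For each intermediate vertex k = 0, 1, …, 2, update dist[i][j] ← min(dist[i][j], dist[i][k] + dist[k][j]). The final matrix gives, for each (i, j), the minimum total weight of any directed path from i to j (possibly empty when i = j).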